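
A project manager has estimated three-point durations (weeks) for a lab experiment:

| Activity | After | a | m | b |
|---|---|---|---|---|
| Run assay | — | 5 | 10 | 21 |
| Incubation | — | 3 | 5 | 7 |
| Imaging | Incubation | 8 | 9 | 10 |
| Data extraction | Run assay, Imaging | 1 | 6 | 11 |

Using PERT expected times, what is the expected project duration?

te_Run assay = (5 + 4·10 + 21)/6 = 66/6 = 11
te_Incubation = (3 + 4·5 + 7)/6 = 30/6 = 5
te_Imaging = (8 + 4·9 + 10)/6 = 54/6 = 9
te_Data extraction = (1 + 4·6 + 11)/6 = 36/6 = 6

Forward pass:
ES_Run assay = 0; EF_Run assay = 11
ES_Incubation = 0; EF_Incubation = 5
ES_Imaging = 5; EF_Imaging = 5+9 = 14
ES_Data extraction = max(EF_Run assay=11, EF_Imaging=14) = 14; EF_Data extraction = 14+6 = 20
Expected project duration μ = 20 weeks. Critical path: Incubation → Imaging → Data extraction.

20 weeks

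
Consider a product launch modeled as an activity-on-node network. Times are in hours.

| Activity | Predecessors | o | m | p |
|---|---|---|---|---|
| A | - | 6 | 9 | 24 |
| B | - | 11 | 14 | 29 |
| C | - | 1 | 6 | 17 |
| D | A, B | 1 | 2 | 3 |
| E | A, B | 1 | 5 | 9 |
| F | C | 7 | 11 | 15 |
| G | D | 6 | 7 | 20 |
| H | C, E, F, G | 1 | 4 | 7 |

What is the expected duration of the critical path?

31 hours

te_A = (6 + 4·9 + 24)/6 = 66/6 = 11
te_B = (11 + 4·14 + 29)/6 = 96/6 = 16
te_C = (1 + 4·6 + 17)/6 = 42/6 = 7
te_D = (1 + 4·2 + 3)/6 = 12/6 = 2
te_E = (1 + 4·5 + 9)/6 = 30/6 = 5
te_F = (7 + 4·11 + 15)/6 = 66/6 = 11
te_G = (6 + 4·7 + 20)/6 = 54/6 = 9
te_H = (1 + 4·4 + 7)/6 = 24/6 = 4

Forward pass:
ES_A = 0; EF_A = 11
ES_B = 0; EF_B = 16
ES_C = 0; EF_C = 7
ES_D = max(EF_A=11, EF_B=16) = 16; EF_D = 16+2 = 18
ES_E = max(EF_A=11, EF_B=16) = 16; EF_E = 16+5 = 21
ES_F = 7; EF_F = 7+11 = 18
ES_G = 18; EF_G = 18+9 = 27
ES_H = max(EF_C=7, EF_E=21, EF_F=18, EF_G=27) = 27; EF_H = 27+4 = 31
Expected project duration μ = 31 hours. Critical path: B → D → G → H.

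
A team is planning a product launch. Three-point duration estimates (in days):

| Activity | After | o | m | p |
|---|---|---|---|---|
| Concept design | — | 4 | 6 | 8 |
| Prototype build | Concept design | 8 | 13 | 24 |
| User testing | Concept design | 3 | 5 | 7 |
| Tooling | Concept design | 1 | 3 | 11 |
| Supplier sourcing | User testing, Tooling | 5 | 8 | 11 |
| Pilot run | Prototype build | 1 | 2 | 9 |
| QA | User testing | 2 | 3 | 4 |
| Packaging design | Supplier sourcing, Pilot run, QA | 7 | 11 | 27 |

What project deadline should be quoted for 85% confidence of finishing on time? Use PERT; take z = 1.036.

40.7 days

te_Concept design = (4 + 4·6 + 8)/6 = 36/6 = 6; σ²_Concept design = ((8−4)/6)² = 0.444
te_Prototype build = (8 + 4·13 + 24)/6 = 84/6 = 14; σ²_Prototype build = ((24−8)/6)² = 7.111
te_User testing = (3 + 4·5 + 7)/6 = 30/6 = 5; σ²_User testing = ((7−3)/6)² = 0.444
te_Tooling = (1 + 4·3 + 11)/6 = 24/6 = 4; σ²_Tooling = ((11−1)/6)² = 2.778
te_Supplier sourcing = (5 + 4·8 + 11)/6 = 48/6 = 8; σ²_Supplier sourcing = ((11−5)/6)² = 1.000
te_Pilot run = (1 + 4·2 + 9)/6 = 18/6 = 3; σ²_Pilot run = ((9−1)/6)² = 1.778
te_QA = (2 + 4·3 + 4)/6 = 18/6 = 3; σ²_QA = ((4−2)/6)² = 0.111
te_Packaging design = (7 + 4·11 + 27)/6 = 78/6 = 13; σ²_Packaging design = ((27−7)/6)² = 11.111

Forward pass:
ES_Concept design = 0; EF_Concept design = 6
ES_Prototype build = 6; EF_Prototype build = 6+14 = 20
ES_User testing = 6; EF_User testing = 6+5 = 11
ES_Tooling = 6; EF_Tooling = 6+4 = 10
ES_Supplier sourcing = max(EF_User testing=11, EF_Tooling=10) = 11; EF_Supplier sourcing = 11+8 = 19
ES_Pilot run = 20; EF_Pilot run = 20+3 = 23
ES_QA = 11; EF_QA = 11+3 = 14
ES_Packaging design = max(EF_Supplier sourcing=19, EF_Pilot run=23, EF_QA=14) = 23; EF_Packaging design = 23+13 = 36
Expected project duration μ = 36 days. Critical path: Concept design → Prototype build → Pilot run → Packaging design.

Variance along critical path = 0.444 + 7.111 + 1.778 + 11.111 = 20.444; σ = 4.522 days.
D = μ + z·σ = 36 + 1.036·4.522 = 40.7 days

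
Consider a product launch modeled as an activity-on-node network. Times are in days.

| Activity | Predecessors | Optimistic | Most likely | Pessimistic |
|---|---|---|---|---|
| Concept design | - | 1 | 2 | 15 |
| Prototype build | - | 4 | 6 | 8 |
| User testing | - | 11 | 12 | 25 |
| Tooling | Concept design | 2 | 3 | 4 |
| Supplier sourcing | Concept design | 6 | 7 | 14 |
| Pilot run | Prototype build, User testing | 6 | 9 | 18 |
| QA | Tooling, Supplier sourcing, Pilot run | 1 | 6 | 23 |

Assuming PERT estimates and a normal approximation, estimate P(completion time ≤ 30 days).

te_Concept design = (1 + 4·2 + 15)/6 = 24/6 = 4; σ²_Concept design = ((15−1)/6)² = 5.444
te_Prototype build = (4 + 4·6 + 8)/6 = 36/6 = 6; σ²_Prototype build = ((8−4)/6)² = 0.444
te_User testing = (11 + 4·12 + 25)/6 = 84/6 = 14; σ²_User testing = ((25−11)/6)² = 5.444
te_Tooling = (2 + 4·3 + 4)/6 = 18/6 = 3; σ²_Tooling = ((4−2)/6)² = 0.111
te_Supplier sourcing = (6 + 4·7 + 14)/6 = 48/6 = 8; σ²_Supplier sourcing = ((14−6)/6)² = 1.778
te_Pilot run = (6 + 4·9 + 18)/6 = 60/6 = 10; σ²_Pilot run = ((18−6)/6)² = 4.000
te_QA = (1 + 4·6 + 23)/6 = 48/6 = 8; σ²_QA = ((23−1)/6)² = 13.444

Forward pass:
ES_Concept design = 0; EF_Concept design = 4
ES_Prototype build = 0; EF_Prototype build = 6
ES_User testing = 0; EF_User testing = 14
ES_Tooling = 4; EF_Tooling = 4+3 = 7
ES_Supplier sourcing = 4; EF_Supplier sourcing = 4+8 = 12
ES_Pilot run = max(EF_Prototype build=6, EF_User testing=14) = 14; EF_Pilot run = 14+10 = 24
ES_QA = max(EF_Tooling=7, EF_Supplier sourcing=12, EF_Pilot run=24) = 24; EF_QA = 24+8 = 32
Expected project duration μ = 32 days. Critical path: User testing → Pilot run → QA.

Variance along critical path = 5.444 + 4.000 + 13.444 = 22.889; σ = √22.889 = 4.784 days.
Z = (30 − 32) / 4.784 = -0.418
P(T ≤ 30) = Φ(-0.418) ≈ 0.338

0.338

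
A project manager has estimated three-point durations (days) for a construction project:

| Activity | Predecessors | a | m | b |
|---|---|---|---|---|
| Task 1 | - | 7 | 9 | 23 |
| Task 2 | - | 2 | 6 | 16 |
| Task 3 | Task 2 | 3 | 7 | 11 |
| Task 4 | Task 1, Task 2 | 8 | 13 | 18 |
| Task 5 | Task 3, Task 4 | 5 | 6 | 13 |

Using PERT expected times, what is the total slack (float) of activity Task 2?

4 days

te_Task 1 = (7 + 4·9 + 23)/6 = 66/6 = 11
te_Task 2 = (2 + 4·6 + 16)/6 = 42/6 = 7
te_Task 3 = (3 + 4·7 + 11)/6 = 42/6 = 7
te_Task 4 = (8 + 4·13 + 18)/6 = 78/6 = 13
te_Task 5 = (5 + 4·6 + 13)/6 = 42/6 = 7

Forward pass:
ES_Task 1 = 0; EF_Task 1 = 11
ES_Task 2 = 0; EF_Task 2 = 7
ES_Task 3 = 7; EF_Task 3 = 7+7 = 14
ES_Task 4 = max(EF_Task 1=11, EF_Task 2=7) = 11; EF_Task 4 = 11+13 = 24
ES_Task 5 = max(EF_Task 3=14, EF_Task 4=24) = 24; EF_Task 5 = 24+7 = 31
Expected project duration μ = 31 days. Critical path: Task 1 → Task 4 → Task 5.

Backward pass:
LF_Task 5 = 31; LS_Task 5 = 31−7 = 24
LF_Task 4 = LS_Task 5 = 24; LS_Task 4 = 24−13 = 11
LF_Task 3 = LS_Task 5 = 24; LS_Task 3 = 24−7 = 17
LF_Task 2 = min(LS_Task 3=17, LS_Task 4=11) = 11; LS_Task 2 = 11−7 = 4
LF_Task 1 = LS_Task 4 = 11; LS_Task 1 = 11−11 = 0
Slack_Task 2 = LS_Task 2 − ES_Task 2 = 4 − 0 = 4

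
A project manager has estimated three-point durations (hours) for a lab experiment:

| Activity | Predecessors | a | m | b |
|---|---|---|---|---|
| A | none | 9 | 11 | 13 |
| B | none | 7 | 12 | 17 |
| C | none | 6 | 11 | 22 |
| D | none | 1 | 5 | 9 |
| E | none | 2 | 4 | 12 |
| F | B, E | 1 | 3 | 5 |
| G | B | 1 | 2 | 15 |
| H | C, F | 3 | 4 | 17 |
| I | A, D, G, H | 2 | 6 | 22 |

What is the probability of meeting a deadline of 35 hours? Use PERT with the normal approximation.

te_A = (9 + 4·11 + 13)/6 = 66/6 = 11; σ²_A = ((13−9)/6)² = 0.444
te_B = (7 + 4·12 + 17)/6 = 72/6 = 12; σ²_B = ((17−7)/6)² = 2.778
te_C = (6 + 4·11 + 22)/6 = 72/6 = 12; σ²_C = ((22−6)/6)² = 7.111
te_D = (1 + 4·5 + 9)/6 = 30/6 = 5; σ²_D = ((9−1)/6)² = 1.778
te_E = (2 + 4·4 + 12)/6 = 30/6 = 5; σ²_E = ((12−2)/6)² = 2.778
te_F = (1 + 4·3 + 5)/6 = 18/6 = 3; σ²_F = ((5−1)/6)² = 0.444
te_G = (1 + 4·2 + 15)/6 = 24/6 = 4; σ²_G = ((15−1)/6)² = 5.444
te_H = (3 + 4·4 + 17)/6 = 36/6 = 6; σ²_H = ((17−3)/6)² = 5.444
te_I = (2 + 4·6 + 22)/6 = 48/6 = 8; σ²_I = ((22−2)/6)² = 11.111

Forward pass:
ES_A = 0; EF_A = 11
ES_B = 0; EF_B = 12
ES_C = 0; EF_C = 12
ES_D = 0; EF_D = 5
ES_E = 0; EF_E = 5
ES_F = max(EF_B=12, EF_E=5) = 12; EF_F = 12+3 = 15
ES_G = 12; EF_G = 12+4 = 16
ES_H = max(EF_C=12, EF_F=15) = 15; EF_H = 15+6 = 21
ES_I = max(EF_A=11, EF_D=5, EF_G=16, EF_H=21) = 21; EF_I = 21+8 = 29
Expected project duration μ = 29 hours. Critical path: B → F → H → I.

Variance along critical path = 2.778 + 0.444 + 5.444 + 11.111 = 19.778; σ = √19.778 = 4.447 hours.
Z = (35 − 29) / 4.447 = 1.349
P(T ≤ 35) = Φ(1.349) ≈ 0.911

0.911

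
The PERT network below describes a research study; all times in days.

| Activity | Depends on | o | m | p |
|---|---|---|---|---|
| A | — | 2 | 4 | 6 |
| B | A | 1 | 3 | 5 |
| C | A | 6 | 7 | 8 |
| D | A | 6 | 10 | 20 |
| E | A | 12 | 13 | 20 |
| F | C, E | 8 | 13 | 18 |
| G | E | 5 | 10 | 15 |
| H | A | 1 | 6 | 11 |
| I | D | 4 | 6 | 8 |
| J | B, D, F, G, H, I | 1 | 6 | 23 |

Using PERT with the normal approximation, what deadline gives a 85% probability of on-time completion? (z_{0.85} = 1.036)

te_A = (2 + 4·4 + 6)/6 = 24/6 = 4; σ²_A = ((6−2)/6)² = 0.444
te_B = (1 + 4·3 + 5)/6 = 18/6 = 3; σ²_B = ((5−1)/6)² = 0.444
te_C = (6 + 4·7 + 8)/6 = 42/6 = 7; σ²_C = ((8−6)/6)² = 0.111
te_D = (6 + 4·10 + 20)/6 = 66/6 = 11; σ²_D = ((20−6)/6)² = 5.444
te_E = (12 + 4·13 + 20)/6 = 84/6 = 14; σ²_E = ((20−12)/6)² = 1.778
te_F = (8 + 4·13 + 18)/6 = 78/6 = 13; σ²_F = ((18−8)/6)² = 2.778
te_G = (5 + 4·10 + 15)/6 = 60/6 = 10; σ²_G = ((15−5)/6)² = 2.778
te_H = (1 + 4·6 + 11)/6 = 36/6 = 6; σ²_H = ((11−1)/6)² = 2.778
te_I = (4 + 4·6 + 8)/6 = 36/6 = 6; σ²_I = ((8−4)/6)² = 0.444
te_J = (1 + 4·6 + 23)/6 = 48/6 = 8; σ²_J = ((23−1)/6)² = 13.444

Forward pass:
ES_A = 0; EF_A = 4
ES_B = 4; EF_B = 4+3 = 7
ES_C = 4; EF_C = 4+7 = 11
ES_D = 4; EF_D = 4+11 = 15
ES_E = 4; EF_E = 4+14 = 18
ES_F = max(EF_C=11, EF_E=18) = 18; EF_F = 18+13 = 31
ES_G = 18; EF_G = 18+10 = 28
ES_H = 4; EF_H = 4+6 = 10
ES_I = 15; EF_I = 15+6 = 21
ES_J = max(EF_B=7, EF_D=15, EF_F=31, EF_G=28, EF_H=10, EF_I=21) = 31; EF_J = 31+8 = 39
Expected project duration μ = 39 days. Critical path: A → E → F → J.

Variance along critical path = 0.444 + 1.778 + 2.778 + 13.444 = 18.444; σ = 4.295 days.
D = μ + z·σ = 39 + 1.036·4.295 = 43.4 days

43.4 days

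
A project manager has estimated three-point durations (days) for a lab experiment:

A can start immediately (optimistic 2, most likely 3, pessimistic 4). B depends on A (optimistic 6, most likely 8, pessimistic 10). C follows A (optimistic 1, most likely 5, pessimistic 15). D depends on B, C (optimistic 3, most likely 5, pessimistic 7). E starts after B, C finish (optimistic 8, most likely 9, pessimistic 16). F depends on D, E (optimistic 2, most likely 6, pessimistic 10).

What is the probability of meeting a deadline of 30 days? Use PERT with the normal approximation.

0.931

te_A = (2 + 4·3 + 4)/6 = 18/6 = 3; σ²_A = ((4−2)/6)² = 0.111
te_B = (6 + 4·8 + 10)/6 = 48/6 = 8; σ²_B = ((10−6)/6)² = 0.444
te_C = (1 + 4·5 + 15)/6 = 36/6 = 6; σ²_C = ((15−1)/6)² = 5.444
te_D = (3 + 4·5 + 7)/6 = 30/6 = 5; σ²_D = ((7−3)/6)² = 0.444
te_E = (8 + 4·9 + 16)/6 = 60/6 = 10; σ²_E = ((16−8)/6)² = 1.778
te_F = (2 + 4·6 + 10)/6 = 36/6 = 6; σ²_F = ((10−2)/6)² = 1.778

Forward pass:
ES_A = 0; EF_A = 3
ES_B = 3; EF_B = 3+8 = 11
ES_C = 3; EF_C = 3+6 = 9
ES_D = max(EF_B=11, EF_C=9) = 11; EF_D = 11+5 = 16
ES_E = max(EF_B=11, EF_C=9) = 11; EF_E = 11+10 = 21
ES_F = max(EF_D=16, EF_E=21) = 21; EF_F = 21+6 = 27
Expected project duration μ = 27 days. Critical path: A → B → E → F.

Variance along critical path = 0.111 + 0.444 + 1.778 + 1.778 = 4.111; σ = √4.111 = 2.028 days.
Z = (30 − 27) / 2.028 = 1.480
P(T ≤ 30) = Φ(1.480) ≈ 0.931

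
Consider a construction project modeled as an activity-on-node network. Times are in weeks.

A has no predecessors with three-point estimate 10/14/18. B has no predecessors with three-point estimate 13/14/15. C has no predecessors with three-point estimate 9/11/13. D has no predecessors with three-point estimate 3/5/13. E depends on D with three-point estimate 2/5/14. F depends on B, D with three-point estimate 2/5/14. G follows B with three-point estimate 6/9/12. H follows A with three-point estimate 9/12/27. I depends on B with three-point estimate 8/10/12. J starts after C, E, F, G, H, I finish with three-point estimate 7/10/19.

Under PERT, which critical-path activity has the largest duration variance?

H

te_A = (10 + 4·14 + 18)/6 = 84/6 = 14; σ²_A = ((18−10)/6)² = 1.778
te_B = (13 + 4·14 + 15)/6 = 84/6 = 14; σ²_B = ((15−13)/6)² = 0.111
te_C = (9 + 4·11 + 13)/6 = 66/6 = 11; σ²_C = ((13−9)/6)² = 0.444
te_D = (3 + 4·5 + 13)/6 = 36/6 = 6; σ²_D = ((13−3)/6)² = 2.778
te_E = (2 + 4·5 + 14)/6 = 36/6 = 6; σ²_E = ((14−2)/6)² = 4.000
te_F = (2 + 4·5 + 14)/6 = 36/6 = 6; σ²_F = ((14−2)/6)² = 4.000
te_G = (6 + 4·9 + 12)/6 = 54/6 = 9; σ²_G = ((12−6)/6)² = 1.000
te_H = (9 + 4·12 + 27)/6 = 84/6 = 14; σ²_H = ((27−9)/6)² = 9.000
te_I = (8 + 4·10 + 12)/6 = 60/6 = 10; σ²_I = ((12−8)/6)² = 0.444
te_J = (7 + 4·10 + 19)/6 = 66/6 = 11; σ²_J = ((19−7)/6)² = 4.000

Forward pass:
ES_A = 0; EF_A = 14
ES_B = 0; EF_B = 14
ES_C = 0; EF_C = 11
ES_D = 0; EF_D = 6
ES_E = 6; EF_E = 6+6 = 12
ES_F = max(EF_B=14, EF_D=6) = 14; EF_F = 14+6 = 20
ES_G = 14; EF_G = 14+9 = 23
ES_H = 14; EF_H = 14+14 = 28
ES_I = 14; EF_I = 14+10 = 24
ES_J = max(EF_C=11, EF_E=12, EF_F=20, EF_G=23, EF_H=28, EF_I=24) = 28; EF_J = 28+11 = 39
Expected project duration μ = 39 weeks. Critical path: A → H → J.

Variances on critical path: σ²_A=1.778, σ²_H=9.000, σ²_J=4.000.
Largest is σ²_H = 9.000.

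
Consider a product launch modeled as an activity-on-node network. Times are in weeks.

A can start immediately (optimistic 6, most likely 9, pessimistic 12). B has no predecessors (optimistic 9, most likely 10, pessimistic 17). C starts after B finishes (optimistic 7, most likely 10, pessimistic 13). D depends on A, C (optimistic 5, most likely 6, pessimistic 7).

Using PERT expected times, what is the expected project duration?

27 weeks

te_A = (6 + 4·9 + 12)/6 = 54/6 = 9
te_B = (9 + 4·10 + 17)/6 = 66/6 = 11
te_C = (7 + 4·10 + 13)/6 = 60/6 = 10
te_D = (5 + 4·6 + 7)/6 = 36/6 = 6

Forward pass:
ES_A = 0; EF_A = 9
ES_B = 0; EF_B = 11
ES_C = 11; EF_C = 11+10 = 21
ES_D = max(EF_A=9, EF_C=21) = 21; EF_D = 21+6 = 27
Expected project duration μ = 27 weeks. Critical path: B → C → D.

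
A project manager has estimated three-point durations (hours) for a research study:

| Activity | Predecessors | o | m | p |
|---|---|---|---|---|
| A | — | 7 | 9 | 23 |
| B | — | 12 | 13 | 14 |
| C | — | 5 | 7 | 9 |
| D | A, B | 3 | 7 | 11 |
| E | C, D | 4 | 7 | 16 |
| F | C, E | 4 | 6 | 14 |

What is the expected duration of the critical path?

35 hours

te_A = (7 + 4·9 + 23)/6 = 66/6 = 11
te_B = (12 + 4·13 + 14)/6 = 78/6 = 13
te_C = (5 + 4·7 + 9)/6 = 42/6 = 7
te_D = (3 + 4·7 + 11)/6 = 42/6 = 7
te_E = (4 + 4·7 + 16)/6 = 48/6 = 8
te_F = (4 + 4·6 + 14)/6 = 42/6 = 7

Forward pass:
ES_A = 0; EF_A = 11
ES_B = 0; EF_B = 13
ES_C = 0; EF_C = 7
ES_D = max(EF_A=11, EF_B=13) = 13; EF_D = 13+7 = 20
ES_E = max(EF_C=7, EF_D=20) = 20; EF_E = 20+8 = 28
ES_F = max(EF_C=7, EF_E=28) = 28; EF_F = 28+7 = 35
Expected project duration μ = 35 hours. Critical path: B → D → E → F.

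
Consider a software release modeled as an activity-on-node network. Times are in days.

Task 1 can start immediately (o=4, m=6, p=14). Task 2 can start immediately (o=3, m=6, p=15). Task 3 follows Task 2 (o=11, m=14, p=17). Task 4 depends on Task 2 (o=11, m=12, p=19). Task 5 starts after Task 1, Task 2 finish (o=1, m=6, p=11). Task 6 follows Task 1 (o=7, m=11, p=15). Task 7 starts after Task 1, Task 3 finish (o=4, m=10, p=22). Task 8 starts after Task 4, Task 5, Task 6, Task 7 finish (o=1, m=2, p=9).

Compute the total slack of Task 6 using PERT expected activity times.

te_Task 1 = (4 + 4·6 + 14)/6 = 42/6 = 7
te_Task 2 = (3 + 4·6 + 15)/6 = 42/6 = 7
te_Task 3 = (11 + 4·14 + 17)/6 = 84/6 = 14
te_Task 4 = (11 + 4·12 + 19)/6 = 78/6 = 13
te_Task 5 = (1 + 4·6 + 11)/6 = 36/6 = 6
te_Task 6 = (7 + 4·11 + 15)/6 = 66/6 = 11
te_Task 7 = (4 + 4·10 + 22)/6 = 66/6 = 11
te_Task 8 = (1 + 4·2 + 9)/6 = 18/6 = 3

Forward pass:
ES_Task 1 = 0; EF_Task 1 = 7
ES_Task 2 = 0; EF_Task 2 = 7
ES_Task 3 = 7; EF_Task 3 = 7+14 = 21
ES_Task 4 = 7; EF_Task 4 = 7+13 = 20
ES_Task 5 = max(EF_Task 1=7, EF_Task 2=7) = 7; EF_Task 5 = 7+6 = 13
ES_Task 6 = 7; EF_Task 6 = 7+11 = 18
ES_Task 7 = max(EF_Task 1=7, EF_Task 3=21) = 21; EF_Task 7 = 21+11 = 32
ES_Task 8 = max(EF_Task 4=20, EF_Task 5=13, EF_Task 6=18, EF_Task 7=32) = 32; EF_Task 8 = 32+3 = 35
Expected project duration μ = 35 days. Critical path: Task 2 → Task 3 → Task 7 → Task 8.

Backward pass:
LF_Task 8 = 35; LS_Task 8 = 35−3 = 32
LF_Task 7 = LS_Task 8 = 32; LS_Task 7 = 32−11 = 21
LF_Task 6 = LS_Task 8 = 32; LS_Task 6 = 32−11 = 21
LF_Task 5 = LS_Task 8 = 32; LS_Task 5 = 32−6 = 26
LF_Task 4 = LS_Task 8 = 32; LS_Task 4 = 32−13 = 19
LF_Task 3 = LS_Task 7 = 21; LS_Task 3 = 21−14 = 7
LF_Task 2 = min(LS_Task 3=7, LS_Task 4=19, LS_Task 5=26) = 7; LS_Task 2 = 7−7 = 0
LF_Task 1 = min(LS_Task 5=26, LS_Task 6=21, LS_Task 7=21) = 21; LS_Task 1 = 21−7 = 14
Slack_Task 6 = LS_Task 6 − ES_Task 6 = 21 − 7 = 14

14 days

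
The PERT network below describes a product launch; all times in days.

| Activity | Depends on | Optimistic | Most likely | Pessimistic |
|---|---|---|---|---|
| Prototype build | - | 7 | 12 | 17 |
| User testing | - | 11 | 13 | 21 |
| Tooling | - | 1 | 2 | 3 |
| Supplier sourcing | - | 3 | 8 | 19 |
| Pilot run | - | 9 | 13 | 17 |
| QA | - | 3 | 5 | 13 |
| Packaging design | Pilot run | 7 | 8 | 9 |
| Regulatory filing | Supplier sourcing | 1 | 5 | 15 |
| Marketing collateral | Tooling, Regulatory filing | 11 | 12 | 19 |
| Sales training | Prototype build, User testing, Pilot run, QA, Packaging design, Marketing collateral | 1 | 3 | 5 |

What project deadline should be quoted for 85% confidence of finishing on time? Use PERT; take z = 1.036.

te_Prototype build = (7 + 4·12 + 17)/6 = 72/6 = 12; σ²_Prototype build = ((17−7)/6)² = 2.778
te_User testing = (11 + 4·13 + 21)/6 = 84/6 = 14; σ²_User testing = ((21−11)/6)² = 2.778
te_Tooling = (1 + 4·2 + 3)/6 = 12/6 = 2; σ²_Tooling = ((3−1)/6)² = 0.111
te_Supplier sourcing = (3 + 4·8 + 19)/6 = 54/6 = 9; σ²_Supplier sourcing = ((19−3)/6)² = 7.111
te_Pilot run = (9 + 4·13 + 17)/6 = 78/6 = 13; σ²_Pilot run = ((17−9)/6)² = 1.778
te_QA = (3 + 4·5 + 13)/6 = 36/6 = 6; σ²_QA = ((13−3)/6)² = 2.778
te_Packaging design = (7 + 4·8 + 9)/6 = 48/6 = 8; σ²_Packaging design = ((9−7)/6)² = 0.111
te_Regulatory filing = (1 + 4·5 + 15)/6 = 36/6 = 6; σ²_Regulatory filing = ((15−1)/6)² = 5.444
te_Marketing collateral = (11 + 4·12 + 19)/6 = 78/6 = 13; σ²_Marketing collateral = ((19−11)/6)² = 1.778
te_Sales training = (1 + 4·3 + 5)/6 = 18/6 = 3; σ²_Sales training = ((5−1)/6)² = 0.444

Forward pass:
ES_Prototype build = 0; EF_Prototype build = 12
ES_User testing = 0; EF_User testing = 14
ES_Tooling = 0; EF_Tooling = 2
ES_Supplier sourcing = 0; EF_Supplier sourcing = 9
ES_Pilot run = 0; EF_Pilot run = 13
ES_QA = 0; EF_QA = 6
ES_Packaging design = 13; EF_Packaging design = 13+8 = 21
ES_Regulatory filing = 9; EF_Regulatory filing = 9+6 = 15
ES_Marketing collateral = max(EF_Tooling=2, EF_Regulatory filing=15) = 15; EF_Marketing collateral = 15+13 = 28
ES_Sales training = max(EF_Prototype build=12, EF_User testing=14, EF_Pilot run=13, EF_QA=6, EF_Packaging design=21, EF_Marketing collateral=28) = 28; EF_Sales training = 28+3 = 31
Expected project duration μ = 31 days. Critical path: Supplier sourcing → Regulatory filing → Marketing collateral → Sales training.

Variance along critical path = 7.111 + 5.444 + 1.778 + 0.444 = 14.778; σ = 3.844 days.
D = μ + z·σ = 31 + 1.036·3.844 = 35.0 days

35.0 days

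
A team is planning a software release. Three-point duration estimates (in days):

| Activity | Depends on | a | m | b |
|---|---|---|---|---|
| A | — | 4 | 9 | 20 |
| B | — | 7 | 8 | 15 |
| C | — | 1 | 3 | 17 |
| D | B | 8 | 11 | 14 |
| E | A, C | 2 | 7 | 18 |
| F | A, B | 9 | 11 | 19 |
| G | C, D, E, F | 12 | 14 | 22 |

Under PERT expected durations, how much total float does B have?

te_A = (4 + 4·9 + 20)/6 = 60/6 = 10
te_B = (7 + 4·8 + 15)/6 = 54/6 = 9
te_C = (1 + 4·3 + 17)/6 = 30/6 = 5
te_D = (8 + 4·11 + 14)/6 = 66/6 = 11
te_E = (2 + 4·7 + 18)/6 = 48/6 = 8
te_F = (9 + 4·11 + 19)/6 = 72/6 = 12
te_G = (12 + 4·14 + 22)/6 = 90/6 = 15

Forward pass:
ES_A = 0; EF_A = 10
ES_B = 0; EF_B = 9
ES_C = 0; EF_C = 5
ES_D = 9; EF_D = 9+11 = 20
ES_E = max(EF_A=10, EF_C=5) = 10; EF_E = 10+8 = 18
ES_F = max(EF_A=10, EF_B=9) = 10; EF_F = 10+12 = 22
ES_G = max(EF_C=5, EF_D=20, EF_E=18, EF_F=22) = 22; EF_G = 22+15 = 37
Expected project duration μ = 37 days. Critical path: A → F → G.

Backward pass:
LF_G = 37; LS_G = 37−15 = 22
LF_F = LS_G = 22; LS_F = 22−12 = 10
LF_E = LS_G = 22; LS_E = 22−8 = 14
LF_D = LS_G = 22; LS_D = 22−11 = 11
LF_C = min(LS_E=14, LS_G=22) = 14; LS_C = 14−5 = 9
LF_B = min(LS_D=11, LS_F=10) = 10; LS_B = 10−9 = 1
LF_A = min(LS_E=14, LS_F=10) = 10; LS_A = 10−10 = 0
Slack_B = LS_B − ES_B = 1 − 0 = 1

1 days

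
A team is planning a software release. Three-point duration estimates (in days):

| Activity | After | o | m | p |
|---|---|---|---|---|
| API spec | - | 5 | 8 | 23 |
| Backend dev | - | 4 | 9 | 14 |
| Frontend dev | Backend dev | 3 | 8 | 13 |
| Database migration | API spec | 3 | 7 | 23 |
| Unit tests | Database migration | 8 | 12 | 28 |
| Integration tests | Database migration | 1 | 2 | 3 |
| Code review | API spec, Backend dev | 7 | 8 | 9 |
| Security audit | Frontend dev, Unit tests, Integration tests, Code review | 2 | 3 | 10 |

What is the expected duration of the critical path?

37 days

te_API spec = (5 + 4·8 + 23)/6 = 60/6 = 10
te_Backend dev = (4 + 4·9 + 14)/6 = 54/6 = 9
te_Frontend dev = (3 + 4·8 + 13)/6 = 48/6 = 8
te_Database migration = (3 + 4·7 + 23)/6 = 54/6 = 9
te_Unit tests = (8 + 4·12 + 28)/6 = 84/6 = 14
te_Integration tests = (1 + 4·2 + 3)/6 = 12/6 = 2
te_Code review = (7 + 4·8 + 9)/6 = 48/6 = 8
te_Security audit = (2 + 4·3 + 10)/6 = 24/6 = 4

Forward pass:
ES_API spec = 0; EF_API spec = 10
ES_Backend dev = 0; EF_Backend dev = 9
ES_Frontend dev = 9; EF_Frontend dev = 9+8 = 17
ES_Database migration = 10; EF_Database migration = 10+9 = 19
ES_Unit tests = 19; EF_Unit tests = 19+14 = 33
ES_Integration tests = 19; EF_Integration tests = 19+2 = 21
ES_Code review = max(EF_API spec=10, EF_Backend dev=9) = 10; EF_Code review = 10+8 = 18
ES_Security audit = max(EF_Frontend dev=17, EF_Unit tests=33, EF_Integration tests=21, EF_Code review=18) = 33; EF_Security audit = 33+4 = 37
Expected project duration μ = 37 days. Critical path: API spec → Database migration → Unit tests → Security audit.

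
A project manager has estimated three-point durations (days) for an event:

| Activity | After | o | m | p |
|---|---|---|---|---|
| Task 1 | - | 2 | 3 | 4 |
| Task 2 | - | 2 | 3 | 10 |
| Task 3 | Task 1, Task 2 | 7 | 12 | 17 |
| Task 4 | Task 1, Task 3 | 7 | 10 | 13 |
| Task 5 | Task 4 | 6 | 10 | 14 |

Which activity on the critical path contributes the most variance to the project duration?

te_Task 1 = (2 + 4·3 + 4)/6 = 18/6 = 3; σ²_Task 1 = ((4−2)/6)² = 0.111
te_Task 2 = (2 + 4·3 + 10)/6 = 24/6 = 4; σ²_Task 2 = ((10−2)/6)² = 1.778
te_Task 3 = (7 + 4·12 + 17)/6 = 72/6 = 12; σ²_Task 3 = ((17−7)/6)² = 2.778
te_Task 4 = (7 + 4·10 + 13)/6 = 60/6 = 10; σ²_Task 4 = ((13−7)/6)² = 1.000
te_Task 5 = (6 + 4·10 + 14)/6 = 60/6 = 10; σ²_Task 5 = ((14−6)/6)² = 1.778

Forward pass:
ES_Task 1 = 0; EF_Task 1 = 3
ES_Task 2 = 0; EF_Task 2 = 4
ES_Task 3 = max(EF_Task 1=3, EF_Task 2=4) = 4; EF_Task 3 = 4+12 = 16
ES_Task 4 = max(EF_Task 1=3, EF_Task 3=16) = 16; EF_Task 4 = 16+10 = 26
ES_Task 5 = 26; EF_Task 5 = 26+10 = 36
Expected project duration μ = 36 days. Critical path: Task 2 → Task 3 → Task 4 → Task 5.

Variances on critical path: σ²_Task 2=1.778, σ²_Task 3=2.778, σ²_Task 4=1.000, σ²_Task 5=1.778.
Largest is σ²_Task 3 = 2.778.

Task 3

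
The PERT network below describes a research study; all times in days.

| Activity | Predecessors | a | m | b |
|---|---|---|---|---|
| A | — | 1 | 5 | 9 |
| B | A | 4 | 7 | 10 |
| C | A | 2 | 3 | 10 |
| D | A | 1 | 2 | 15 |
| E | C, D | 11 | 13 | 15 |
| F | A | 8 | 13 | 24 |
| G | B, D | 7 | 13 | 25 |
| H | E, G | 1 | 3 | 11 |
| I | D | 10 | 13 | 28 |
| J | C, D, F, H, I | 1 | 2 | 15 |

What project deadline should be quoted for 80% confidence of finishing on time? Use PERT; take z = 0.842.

37.8 days

te_A = (1 + 4·5 + 9)/6 = 30/6 = 5; σ²_A = ((9−1)/6)² = 1.778
te_B = (4 + 4·7 + 10)/6 = 42/6 = 7; σ²_B = ((10−4)/6)² = 1.000
te_C = (2 + 4·3 + 10)/6 = 24/6 = 4; σ²_C = ((10−2)/6)² = 1.778
te_D = (1 + 4·2 + 15)/6 = 24/6 = 4; σ²_D = ((15−1)/6)² = 5.444
te_E = (11 + 4·13 + 15)/6 = 78/6 = 13; σ²_E = ((15−11)/6)² = 0.444
te_F = (8 + 4·13 + 24)/6 = 84/6 = 14; σ²_F = ((24−8)/6)² = 7.111
te_G = (7 + 4·13 + 25)/6 = 84/6 = 14; σ²_G = ((25−7)/6)² = 9.000
te_H = (1 + 4·3 + 11)/6 = 24/6 = 4; σ²_H = ((11−1)/6)² = 2.778
te_I = (10 + 4·13 + 28)/6 = 90/6 = 15; σ²_I = ((28−10)/6)² = 9.000
te_J = (1 + 4·2 + 15)/6 = 24/6 = 4; σ²_J = ((15−1)/6)² = 5.444

Forward pass:
ES_A = 0; EF_A = 5
ES_B = 5; EF_B = 5+7 = 12
ES_C = 5; EF_C = 5+4 = 9
ES_D = 5; EF_D = 5+4 = 9
ES_E = max(EF_C=9, EF_D=9) = 9; EF_E = 9+13 = 22
ES_F = 5; EF_F = 5+14 = 19
ES_G = max(EF_B=12, EF_D=9) = 12; EF_G = 12+14 = 26
ES_H = max(EF_E=22, EF_G=26) = 26; EF_H = 26+4 = 30
ES_I = 9; EF_I = 9+15 = 24
ES_J = max(EF_C=9, EF_D=9, EF_F=19, EF_H=30, EF_I=24) = 30; EF_J = 30+4 = 34
Expected project duration μ = 34 days. Critical path: A → B → G → H → J.

Variance along critical path = 1.778 + 1.000 + 9.000 + 2.778 + 5.444 = 20.000; σ = 4.472 days.
D = μ + z·σ = 34 + 0.842·4.472 = 37.8 days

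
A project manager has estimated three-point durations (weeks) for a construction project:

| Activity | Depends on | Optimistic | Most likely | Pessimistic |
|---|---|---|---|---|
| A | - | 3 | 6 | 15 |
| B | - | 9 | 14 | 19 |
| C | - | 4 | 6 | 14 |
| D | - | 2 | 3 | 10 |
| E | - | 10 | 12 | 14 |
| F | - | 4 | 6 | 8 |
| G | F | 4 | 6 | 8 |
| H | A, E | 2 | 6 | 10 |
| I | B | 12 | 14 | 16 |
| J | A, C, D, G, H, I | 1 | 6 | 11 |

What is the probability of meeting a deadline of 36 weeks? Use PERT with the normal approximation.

te_A = (3 + 4·6 + 15)/6 = 42/6 = 7; σ²_A = ((15−3)/6)² = 4.000
te_B = (9 + 4·14 + 19)/6 = 84/6 = 14; σ²_B = ((19−9)/6)² = 2.778
te_C = (4 + 4·6 + 14)/6 = 42/6 = 7; σ²_C = ((14−4)/6)² = 2.778
te_D = (2 + 4·3 + 10)/6 = 24/6 = 4; σ²_D = ((10−2)/6)² = 1.778
te_E = (10 + 4·12 + 14)/6 = 72/6 = 12; σ²_E = ((14−10)/6)² = 0.444
te_F = (4 + 4·6 + 8)/6 = 36/6 = 6; σ²_F = ((8−4)/6)² = 0.444
te_G = (4 + 4·6 + 8)/6 = 36/6 = 6; σ²_G = ((8−4)/6)² = 0.444
te_H = (2 + 4·6 + 10)/6 = 36/6 = 6; σ²_H = ((10−2)/6)² = 1.778
te_I = (12 + 4·14 + 16)/6 = 84/6 = 14; σ²_I = ((16−12)/6)² = 0.444
te_J = (1 + 4·6 + 11)/6 = 36/6 = 6; σ²_J = ((11−1)/6)² = 2.778

Forward pass:
ES_A = 0; EF_A = 7
ES_B = 0; EF_B = 14
ES_C = 0; EF_C = 7
ES_D = 0; EF_D = 4
ES_E = 0; EF_E = 12
ES_F = 0; EF_F = 6
ES_G = 6; EF_G = 6+6 = 12
ES_H = max(EF_A=7, EF_E=12) = 12; EF_H = 12+6 = 18
ES_I = 14; EF_I = 14+14 = 28
ES_J = max(EF_A=7, EF_C=7, EF_D=4, EF_G=12, EF_H=18, EF_I=28) = 28; EF_J = 28+6 = 34
Expected project duration μ = 34 weeks. Critical path: B → I → J.

Variance along critical path = 2.778 + 0.444 + 2.778 = 6.000; σ = √6.000 = 2.449 weeks.
Z = (36 − 34) / 2.449 = 0.816
P(T ≤ 36) = Φ(0.816) ≈ 0.793

0.793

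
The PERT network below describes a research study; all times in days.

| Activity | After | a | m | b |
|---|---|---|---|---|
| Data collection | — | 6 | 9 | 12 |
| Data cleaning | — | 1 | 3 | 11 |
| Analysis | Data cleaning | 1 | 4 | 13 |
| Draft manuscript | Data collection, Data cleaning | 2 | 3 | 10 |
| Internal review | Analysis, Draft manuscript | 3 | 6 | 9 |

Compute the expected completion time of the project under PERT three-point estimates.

te_Data collection = (6 + 4·9 + 12)/6 = 54/6 = 9
te_Data cleaning = (1 + 4·3 + 11)/6 = 24/6 = 4
te_Analysis = (1 + 4·4 + 13)/6 = 30/6 = 5
te_Draft manuscript = (2 + 4·3 + 10)/6 = 24/6 = 4
te_Internal review = (3 + 4·6 + 9)/6 = 36/6 = 6

Forward pass:
ES_Data collection = 0; EF_Data collection = 9
ES_Data cleaning = 0; EF_Data cleaning = 4
ES_Analysis = 4; EF_Analysis = 4+5 = 9
ES_Draft manuscript = max(EF_Data collection=9, EF_Data cleaning=4) = 9; EF_Draft manuscript = 9+4 = 13
ES_Internal review = max(EF_Analysis=9, EF_Draft manuscript=13) = 13; EF_Internal review = 13+6 = 19
Expected project duration μ = 19 days. Critical path: Data collection → Draft manuscript → Internal review.

19 days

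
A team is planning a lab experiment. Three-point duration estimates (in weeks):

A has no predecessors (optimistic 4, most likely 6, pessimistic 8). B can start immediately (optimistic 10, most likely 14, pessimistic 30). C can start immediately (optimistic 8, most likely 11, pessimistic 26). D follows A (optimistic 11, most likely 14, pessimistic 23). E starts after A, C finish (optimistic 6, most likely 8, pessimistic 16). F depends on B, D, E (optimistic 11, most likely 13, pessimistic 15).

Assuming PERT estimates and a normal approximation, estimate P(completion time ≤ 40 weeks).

0.924

te_A = (4 + 4·6 + 8)/6 = 36/6 = 6; σ²_A = ((8−4)/6)² = 0.444
te_B = (10 + 4·14 + 30)/6 = 96/6 = 16; σ²_B = ((30−10)/6)² = 11.111
te_C = (8 + 4·11 + 26)/6 = 78/6 = 13; σ²_C = ((26−8)/6)² = 9.000
te_D = (11 + 4·14 + 23)/6 = 90/6 = 15; σ²_D = ((23−11)/6)² = 4.000
te_E = (6 + 4·8 + 16)/6 = 54/6 = 9; σ²_E = ((16−6)/6)² = 2.778
te_F = (11 + 4·13 + 15)/6 = 78/6 = 13; σ²_F = ((15−11)/6)² = 0.444

Forward pass:
ES_A = 0; EF_A = 6
ES_B = 0; EF_B = 16
ES_C = 0; EF_C = 13
ES_D = 6; EF_D = 6+15 = 21
ES_E = max(EF_A=6, EF_C=13) = 13; EF_E = 13+9 = 22
ES_F = max(EF_B=16, EF_D=21, EF_E=22) = 22; EF_F = 22+13 = 35
Expected project duration μ = 35 weeks. Critical path: C → E → F.

Variance along critical path = 9.000 + 2.778 + 0.444 = 12.222; σ = √12.222 = 3.496 weeks.
Z = (40 − 35) / 3.496 = 1.430
P(T ≤ 40) = Φ(1.430) ≈ 0.924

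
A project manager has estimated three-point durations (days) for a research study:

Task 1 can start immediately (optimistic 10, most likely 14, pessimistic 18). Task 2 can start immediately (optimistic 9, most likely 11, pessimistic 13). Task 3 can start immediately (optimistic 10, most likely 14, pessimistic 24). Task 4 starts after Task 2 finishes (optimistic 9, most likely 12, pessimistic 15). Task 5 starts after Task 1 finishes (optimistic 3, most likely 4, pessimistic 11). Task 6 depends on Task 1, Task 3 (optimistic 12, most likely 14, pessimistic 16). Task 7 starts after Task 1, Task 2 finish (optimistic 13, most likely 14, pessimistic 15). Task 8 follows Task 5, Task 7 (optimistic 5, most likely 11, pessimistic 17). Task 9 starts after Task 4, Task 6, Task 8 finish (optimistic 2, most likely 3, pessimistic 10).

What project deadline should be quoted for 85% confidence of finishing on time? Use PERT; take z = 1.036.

te_Task 1 = (10 + 4·14 + 18)/6 = 84/6 = 14; σ²_Task 1 = ((18−10)/6)² = 1.778
te_Task 2 = (9 + 4·11 + 13)/6 = 66/6 = 11; σ²_Task 2 = ((13−9)/6)² = 0.444
te_Task 3 = (10 + 4·14 + 24)/6 = 90/6 = 15; σ²_Task 3 = ((24−10)/6)² = 5.444
te_Task 4 = (9 + 4·12 + 15)/6 = 72/6 = 12; σ²_Task 4 = ((15−9)/6)² = 1.000
te_Task 5 = (3 + 4·4 + 11)/6 = 30/6 = 5; σ²_Task 5 = ((11−3)/6)² = 1.778
te_Task 6 = (12 + 4·14 + 16)/6 = 84/6 = 14; σ²_Task 6 = ((16−12)/6)² = 0.444
te_Task 7 = (13 + 4·14 + 15)/6 = 84/6 = 14; σ²_Task 7 = ((15−13)/6)² = 0.111
te_Task 8 = (5 + 4·11 + 17)/6 = 66/6 = 11; σ²_Task 8 = ((17−5)/6)² = 4.000
te_Task 9 = (2 + 4·3 + 10)/6 = 24/6 = 4; σ²_Task 9 = ((10−2)/6)² = 1.778

Forward pass:
ES_Task 1 = 0; EF_Task 1 = 14
ES_Task 2 = 0; EF_Task 2 = 11
ES_Task 3 = 0; EF_Task 3 = 15
ES_Task 4 = 11; EF_Task 4 = 11+12 = 23
ES_Task 5 = 14; EF_Task 5 = 14+5 = 19
ES_Task 6 = max(EF_Task 1=14, EF_Task 3=15) = 15; EF_Task 6 = 15+14 = 29
ES_Task 7 = max(EF_Task 1=14, EF_Task 2=11) = 14; EF_Task 7 = 14+14 = 28
ES_Task 8 = max(EF_Task 5=19, EF_Task 7=28) = 28; EF_Task 8 = 28+11 = 39
ES_Task 9 = max(EF_Task 4=23, EF_Task 6=29, EF_Task 8=39) = 39; EF_Task 9 = 39+4 = 43
Expected project duration μ = 43 days. Critical path: Task 1 → Task 7 → Task 8 → Task 9.

Variance along critical path = 1.778 + 0.111 + 4.000 + 1.778 = 7.667; σ = 2.769 days.
D = μ + z·σ = 43 + 1.036·2.769 = 45.9 days

45.9 days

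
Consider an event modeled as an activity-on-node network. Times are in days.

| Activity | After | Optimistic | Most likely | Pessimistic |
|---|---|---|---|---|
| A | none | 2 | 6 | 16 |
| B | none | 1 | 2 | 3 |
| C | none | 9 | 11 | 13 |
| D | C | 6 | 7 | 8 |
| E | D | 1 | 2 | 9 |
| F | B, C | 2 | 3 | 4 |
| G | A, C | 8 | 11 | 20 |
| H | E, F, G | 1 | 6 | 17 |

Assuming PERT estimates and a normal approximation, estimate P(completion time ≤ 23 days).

te_A = (2 + 4·6 + 16)/6 = 42/6 = 7; σ²_A = ((16−2)/6)² = 5.444
te_B = (1 + 4·2 + 3)/6 = 12/6 = 2; σ²_B = ((3−1)/6)² = 0.111
te_C = (9 + 4·11 + 13)/6 = 66/6 = 11; σ²_C = ((13−9)/6)² = 0.444
te_D = (6 + 4·7 + 8)/6 = 42/6 = 7; σ²_D = ((8−6)/6)² = 0.111
te_E = (1 + 4·2 + 9)/6 = 18/6 = 3; σ²_E = ((9−1)/6)² = 1.778
te_F = (2 + 4·3 + 4)/6 = 18/6 = 3; σ²_F = ((4−2)/6)² = 0.111
te_G = (8 + 4·11 + 20)/6 = 72/6 = 12; σ²_G = ((20−8)/6)² = 4.000
te_H = (1 + 4·6 + 17)/6 = 42/6 = 7; σ²_H = ((17−1)/6)² = 7.111

Forward pass:
ES_A = 0; EF_A = 7
ES_B = 0; EF_B = 2
ES_C = 0; EF_C = 11
ES_D = 11; EF_D = 11+7 = 18
ES_E = 18; EF_E = 18+3 = 21
ES_F = max(EF_B=2, EF_C=11) = 11; EF_F = 11+3 = 14
ES_G = max(EF_A=7, EF_C=11) = 11; EF_G = 11+12 = 23
ES_H = max(EF_E=21, EF_F=14, EF_G=23) = 23; EF_H = 23+7 = 30
Expected project duration μ = 30 days. Critical path: C → G → H.

Variance along critical path = 0.444 + 4.000 + 7.111 = 11.556; σ = √11.556 = 3.399 days.
Z = (23 − 30) / 3.399 = -2.059
P(T ≤ 23) = Φ(-2.059) ≈ 0.020

0.020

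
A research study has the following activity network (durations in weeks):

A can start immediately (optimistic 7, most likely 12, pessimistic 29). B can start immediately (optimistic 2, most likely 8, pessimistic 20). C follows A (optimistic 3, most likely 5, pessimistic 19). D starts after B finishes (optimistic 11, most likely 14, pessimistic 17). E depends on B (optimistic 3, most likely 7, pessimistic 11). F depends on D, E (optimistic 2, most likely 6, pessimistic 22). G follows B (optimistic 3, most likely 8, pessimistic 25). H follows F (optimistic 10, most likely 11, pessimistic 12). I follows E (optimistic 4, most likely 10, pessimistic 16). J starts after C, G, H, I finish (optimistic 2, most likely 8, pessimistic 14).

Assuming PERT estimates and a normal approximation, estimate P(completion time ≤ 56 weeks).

te_A = (7 + 4·12 + 29)/6 = 84/6 = 14; σ²_A = ((29−7)/6)² = 13.444
te_B = (2 + 4·8 + 20)/6 = 54/6 = 9; σ²_B = ((20−2)/6)² = 9.000
te_C = (3 + 4·5 + 19)/6 = 42/6 = 7; σ²_C = ((19−3)/6)² = 7.111
te_D = (11 + 4·14 + 17)/6 = 84/6 = 14; σ²_D = ((17−11)/6)² = 1.000
te_E = (3 + 4·7 + 11)/6 = 42/6 = 7; σ²_E = ((11−3)/6)² = 1.778
te_F = (2 + 4·6 + 22)/6 = 48/6 = 8; σ²_F = ((22−2)/6)² = 11.111
te_G = (3 + 4·8 + 25)/6 = 60/6 = 10; σ²_G = ((25−3)/6)² = 13.444
te_H = (10 + 4·11 + 12)/6 = 66/6 = 11; σ²_H = ((12−10)/6)² = 0.111
te_I = (4 + 4·10 + 16)/6 = 60/6 = 10; σ²_I = ((16−4)/6)² = 4.000
te_J = (2 + 4·8 + 14)/6 = 48/6 = 8; σ²_J = ((14−2)/6)² = 4.000

Forward pass:
ES_A = 0; EF_A = 14
ES_B = 0; EF_B = 9
ES_C = 14; EF_C = 14+7 = 21
ES_D = 9; EF_D = 9+14 = 23
ES_E = 9; EF_E = 9+7 = 16
ES_F = max(EF_D=23, EF_E=16) = 23; EF_F = 23+8 = 31
ES_G = 9; EF_G = 9+10 = 19
ES_H = 31; EF_H = 31+11 = 42
ES_I = 16; EF_I = 16+10 = 26
ES_J = max(EF_C=21, EF_G=19, EF_H=42, EF_I=26) = 42; EF_J = 42+8 = 50
Expected project duration μ = 50 weeks. Critical path: B → D → F → H → J.

Variance along critical path = 9.000 + 1.000 + 11.111 + 0.111 + 4.000 = 25.222; σ = √25.222 = 5.022 weeks.
Z = (56 − 50) / 5.022 = 1.195
P(T ≤ 56) = Φ(1.195) ≈ 0.884

0.884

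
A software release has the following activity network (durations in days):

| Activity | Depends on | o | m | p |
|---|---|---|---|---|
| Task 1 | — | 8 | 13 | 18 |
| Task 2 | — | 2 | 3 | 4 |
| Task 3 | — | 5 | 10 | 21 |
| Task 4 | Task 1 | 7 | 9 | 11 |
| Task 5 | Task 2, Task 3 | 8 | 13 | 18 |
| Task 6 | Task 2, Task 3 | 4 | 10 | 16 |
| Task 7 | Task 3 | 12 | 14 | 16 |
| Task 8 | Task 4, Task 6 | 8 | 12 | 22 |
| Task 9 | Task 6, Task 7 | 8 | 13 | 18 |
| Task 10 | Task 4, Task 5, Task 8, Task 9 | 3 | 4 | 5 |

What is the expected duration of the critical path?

42 days

te_Task 1 = (8 + 4·13 + 18)/6 = 78/6 = 13
te_Task 2 = (2 + 4·3 + 4)/6 = 18/6 = 3
te_Task 3 = (5 + 4·10 + 21)/6 = 66/6 = 11
te_Task 4 = (7 + 4·9 + 11)/6 = 54/6 = 9
te_Task 5 = (8 + 4·13 + 18)/6 = 78/6 = 13
te_Task 6 = (4 + 4·10 + 16)/6 = 60/6 = 10
te_Task 7 = (12 + 4·14 + 16)/6 = 84/6 = 14
te_Task 8 = (8 + 4·12 + 22)/6 = 78/6 = 13
te_Task 9 = (8 + 4·13 + 18)/6 = 78/6 = 13
te_Task 10 = (3 + 4·4 + 5)/6 = 24/6 = 4

Forward pass:
ES_Task 1 = 0; EF_Task 1 = 13
ES_Task 2 = 0; EF_Task 2 = 3
ES_Task 3 = 0; EF_Task 3 = 11
ES_Task 4 = 13; EF_Task 4 = 13+9 = 22
ES_Task 5 = max(EF_Task 2=3, EF_Task 3=11) = 11; EF_Task 5 = 11+13 = 24
ES_Task 6 = max(EF_Task 2=3, EF_Task 3=11) = 11; EF_Task 6 = 11+10 = 21
ES_Task 7 = 11; EF_Task 7 = 11+14 = 25
ES_Task 8 = max(EF_Task 4=22, EF_Task 6=21) = 22; EF_Task 8 = 22+13 = 35
ES_Task 9 = max(EF_Task 6=21, EF_Task 7=25) = 25; EF_Task 9 = 25+13 = 38
ES_Task 10 = max(EF_Task 4=22, EF_Task 5=24, EF_Task 8=35, EF_Task 9=38) = 38; EF_Task 10 = 38+4 = 42
Expected project duration μ = 42 days. Critical path: Task 3 → Task 7 → Task 9 → Task 10.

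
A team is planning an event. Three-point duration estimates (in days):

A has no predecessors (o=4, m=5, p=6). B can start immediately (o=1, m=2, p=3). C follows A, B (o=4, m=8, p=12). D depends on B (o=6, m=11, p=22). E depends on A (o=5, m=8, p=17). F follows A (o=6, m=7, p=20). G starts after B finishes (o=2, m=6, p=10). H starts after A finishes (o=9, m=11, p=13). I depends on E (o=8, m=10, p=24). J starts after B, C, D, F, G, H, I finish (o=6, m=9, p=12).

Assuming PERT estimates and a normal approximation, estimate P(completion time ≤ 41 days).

te_A = (4 + 4·5 + 6)/6 = 30/6 = 5; σ²_A = ((6−4)/6)² = 0.111
te_B = (1 + 4·2 + 3)/6 = 12/6 = 2; σ²_B = ((3−1)/6)² = 0.111
te_C = (4 + 4·8 + 12)/6 = 48/6 = 8; σ²_C = ((12−4)/6)² = 1.778
te_D = (6 + 4·11 + 22)/6 = 72/6 = 12; σ²_D = ((22−6)/6)² = 7.111
te_E = (5 + 4·8 + 17)/6 = 54/6 = 9; σ²_E = ((17−5)/6)² = 4.000
te_F = (6 + 4·7 + 20)/6 = 54/6 = 9; σ²_F = ((20−6)/6)² = 5.444
te_G = (2 + 4·6 + 10)/6 = 36/6 = 6; σ²_G = ((10−2)/6)² = 1.778
te_H = (9 + 4·11 + 13)/6 = 66/6 = 11; σ²_H = ((13−9)/6)² = 0.444
te_I = (8 + 4·10 + 24)/6 = 72/6 = 12; σ²_I = ((24−8)/6)² = 7.111
te_J = (6 + 4·9 + 12)/6 = 54/6 = 9; σ²_J = ((12−6)/6)² = 1.000

Forward pass:
ES_A = 0; EF_A = 5
ES_B = 0; EF_B = 2
ES_C = max(EF_A=5, EF_B=2) = 5; EF_C = 5+8 = 13
ES_D = 2; EF_D = 2+12 = 14
ES_E = 5; EF_E = 5+9 = 14
ES_F = 5; EF_F = 5+9 = 14
ES_G = 2; EF_G = 2+6 = 8
ES_H = 5; EF_H = 5+11 = 16
ES_I = 14; EF_I = 14+12 = 26
ES_J = max(EF_B=2, EF_C=13, EF_D=14, EF_F=14, EF_G=8, EF_H=16, EF_I=26) = 26; EF_J = 26+9 = 35
Expected project duration μ = 35 days. Critical path: A → E → I → J.

Variance along critical path = 0.111 + 4.000 + 7.111 + 1.000 = 12.222; σ = √12.222 = 3.496 days.
Z = (41 − 35) / 3.496 = 1.716
P(T ≤ 41) = Φ(1.716) ≈ 0.957

0.957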